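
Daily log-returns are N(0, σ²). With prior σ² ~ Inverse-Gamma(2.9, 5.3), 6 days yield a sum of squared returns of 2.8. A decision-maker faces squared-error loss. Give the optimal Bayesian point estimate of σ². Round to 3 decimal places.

Posterior: Inverse-Gamma(shape = 2.9+6/2 = 5.9, scale = 5.3+2.8/2 = 6.7).
Mode = β/(α+1) = 6.7/6.9 = 0.971.
Mean = β/(α−1) = 6.7/4.9 = 1.367.
Squared-error loss ⇒ the optimal estimator is the posterior mean.

1.367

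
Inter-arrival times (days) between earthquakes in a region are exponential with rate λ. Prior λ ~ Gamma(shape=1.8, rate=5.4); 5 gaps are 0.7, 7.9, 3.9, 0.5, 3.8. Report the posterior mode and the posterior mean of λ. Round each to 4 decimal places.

posterior mode = 0.2613, posterior mean = 0.3063

Σ times = 16.8. Posterior: Gamma(shape = 1.8+5 = 6.8, rate = 5.4+16.8 = 22.2).
Mode = (α−1)/β = 5.8/22.2 = 0.2613.
Mean = α/β = 6.8/22.2 = 0.3063.
Right-skewed posterior ⇒ mode < mean.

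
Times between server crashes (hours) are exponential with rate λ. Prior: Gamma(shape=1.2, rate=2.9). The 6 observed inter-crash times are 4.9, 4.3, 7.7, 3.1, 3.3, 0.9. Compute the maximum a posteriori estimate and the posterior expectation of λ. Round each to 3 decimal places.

Σ times = 24.2. Posterior: Gamma(shape = 1.2+6 = 7.2, rate = 2.9+24.2 = 27.1).
Mode = (α−1)/β = 6.2/27.1 = 0.229.
Mean = α/β = 7.2/27.1 = 0.266.
The mean is pulled above the mode by the posterior's right skew.

MAP: 0.229. Posterior mean: 0.266.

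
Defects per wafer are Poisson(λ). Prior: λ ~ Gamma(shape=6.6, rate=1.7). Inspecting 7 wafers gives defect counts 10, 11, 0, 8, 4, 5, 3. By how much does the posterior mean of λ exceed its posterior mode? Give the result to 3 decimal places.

Σ counts = 41. Posterior: Gamma(shape = 6.6+41 = 47.6, rate = 1.7+7 = 8.7).
Mode = (α−1)/β = 46.6/8.7 = 5.356.
Mean = α/β = 47.6/8.7 = 5.471.
Difference = 5.471 − 5.356 = 0.115.
Right-skewed posterior ⇒ mode < mean.

0.115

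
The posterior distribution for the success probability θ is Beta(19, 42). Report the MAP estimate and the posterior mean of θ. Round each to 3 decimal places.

MAP = 0.305, posterior mean = 0.311

Mode = (19−1)/(19+42−2) = 18/59 = 0.305.
Mean = 19/(19+42) = 19/61 = 0.311.
The posterior is right-skewed, so the mean exceeds the mode.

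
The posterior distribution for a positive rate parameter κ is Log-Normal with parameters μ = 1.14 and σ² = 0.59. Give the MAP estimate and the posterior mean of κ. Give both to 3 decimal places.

κ_MAP = 1.733, E[κ|data] = 4.200

Mode = exp(μ − σ²) = exp(0.55) = 1.733.
Mean = exp(μ + σ²/2) = exp(1.435) = 4.200.
Right-skewed posterior ⇒ mode < mean.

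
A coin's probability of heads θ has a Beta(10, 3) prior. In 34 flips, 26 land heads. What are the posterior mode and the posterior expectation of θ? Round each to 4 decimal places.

MAP = 0.7778; posterior mean = 0.7660

Posterior: Beta(10+26, 3+8) = Beta(36, 11).
Mode = (36−1)/(36+11−2) = 35/45 = 0.7778.
Mean = 36/(36+11) = 36/47 = 0.7660.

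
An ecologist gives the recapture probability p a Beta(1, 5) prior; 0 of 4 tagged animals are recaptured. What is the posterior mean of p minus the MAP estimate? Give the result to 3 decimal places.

Posterior: Beta(1+0, 5+4) = Beta(1, 9).
Since α = 1 ≤ 1 and β > 1, the Beta density is monotone decreasing on [0,1]; the mode is at 0.
Mean = 1/(1+9) = 0.100.
Difference = 0.100 − 0.000 = 0.100.

0.100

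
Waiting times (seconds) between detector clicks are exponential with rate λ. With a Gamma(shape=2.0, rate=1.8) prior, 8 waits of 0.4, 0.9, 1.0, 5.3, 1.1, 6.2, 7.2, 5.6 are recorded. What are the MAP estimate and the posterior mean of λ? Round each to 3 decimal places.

λ_MAP = 0.305, E[λ|data] = 0.339

Σ times = 27.7. Posterior: Gamma(shape = 2.0+8 = 10.0, rate = 1.8+27.7 = 29.5).
Mode = (α−1)/β = 9.0/29.5 = 0.305.
Mean = α/β = 10.0/29.5 = 0.339.
The posterior is right-skewed, so the mean exceeds the mode.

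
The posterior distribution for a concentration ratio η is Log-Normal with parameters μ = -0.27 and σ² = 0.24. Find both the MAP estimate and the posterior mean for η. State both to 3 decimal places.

MAP: 0.600. Posterior mean: 0.861.

Mode = exp(μ − σ²) = exp(-0.51) = 0.600.
Mean = exp(μ + σ²/2) = exp(-0.150) = 0.861.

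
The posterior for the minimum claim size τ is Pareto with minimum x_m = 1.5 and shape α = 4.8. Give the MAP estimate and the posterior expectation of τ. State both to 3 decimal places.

The Pareto density is strictly decreasing on [x_m, ∞), so the mode is x_m = 1.500.
Mean = α·x_m/(α−1) = 4.8·1.5/3.8 = 1.895.
The posterior is right-skewed, so the mean exceeds the mode.

τ_MAP = 1.500, E[τ|data] = 1.895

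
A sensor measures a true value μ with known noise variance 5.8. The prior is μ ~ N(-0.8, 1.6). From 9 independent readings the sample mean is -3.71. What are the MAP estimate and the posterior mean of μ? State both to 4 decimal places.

Posterior for μ is Normal. Precision-weighted mean: (1/1.6·-0.8 + 9/5.8·-3.71) / (1/1.6 + 9/5.8) = -2.8745.
A Normal posterior is symmetric, so mode = mean.

MAP = -2.8745; posterior mean = -2.8745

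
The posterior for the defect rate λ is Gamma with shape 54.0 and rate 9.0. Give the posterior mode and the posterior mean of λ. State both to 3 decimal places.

MAP = 5.889, posterior mean = 6.000

Mode = (α−1)/β = 53.0/9.0 = 5.889.
Mean = α/β = 54.0/9.0 = 6.000.
The posterior is right-skewed, so the mean exceeds the mode.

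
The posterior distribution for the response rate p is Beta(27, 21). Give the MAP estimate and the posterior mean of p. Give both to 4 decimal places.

Mode = (27−1)/(27+21−2) = 26/46 = 0.5652.
Mean = 27/(27+21) = 27/48 = 0.5625.

MAP = 0.5652; posterior mean = 0.5625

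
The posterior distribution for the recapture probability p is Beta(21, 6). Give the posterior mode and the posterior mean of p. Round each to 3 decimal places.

MAP: 0.800. Posterior mean: 0.778.

Mode = (21−1)/(21+6−2) = 20/25 = 0.800.
Mean = 21/(21+6) = 21/27 = 0.778.
Mode > mean: the posterior has a left tail.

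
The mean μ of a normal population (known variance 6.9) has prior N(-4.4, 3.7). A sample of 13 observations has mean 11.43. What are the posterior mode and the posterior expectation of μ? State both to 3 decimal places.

MAP = 9.444, posterior mean = 9.444

Posterior for μ is Normal. Precision-weighted mean: (1/3.7·-4.4 + 13/6.9·11.43) / (1/3.7 + 13/6.9) = 9.444.
A Normal posterior is symmetric, so mode = mean.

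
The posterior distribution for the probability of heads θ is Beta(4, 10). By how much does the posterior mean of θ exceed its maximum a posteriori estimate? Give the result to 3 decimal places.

Mode = (4−1)/(4+10−2) = 3/12 = 0.250.
Mean = 4/(4+10) = 4/14 = 0.286.
Difference = 0.286 − 0.250 = 0.036.

0.036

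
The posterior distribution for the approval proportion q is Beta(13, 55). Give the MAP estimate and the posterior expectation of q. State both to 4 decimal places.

Mode = (13−1)/(13+55−2) = 12/66 = 0.1818.
Mean = 13/(13+55) = 13/68 = 0.1912.
Right-skewed posterior ⇒ mode < mean.

MAP = 0.1818; posterior mean = 0.1912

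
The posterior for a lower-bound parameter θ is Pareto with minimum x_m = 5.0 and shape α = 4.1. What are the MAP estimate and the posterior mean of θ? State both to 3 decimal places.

MAP: 5.000. Posterior mean: 6.613.

The Pareto density is strictly decreasing on [x_m, ∞), so the mode is x_m = 5.000.
Mean = α·x_m/(α−1) = 4.1·5.0/3.1 = 6.613.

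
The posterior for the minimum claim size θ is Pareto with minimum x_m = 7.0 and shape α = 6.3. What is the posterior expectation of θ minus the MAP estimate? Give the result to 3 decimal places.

1.321

The Pareto density is strictly decreasing on [x_m, ∞), so the mode is x_m = 7.000.
Mean = α·x_m/(α−1) = 6.3·7.0/5.3 = 8.321.
Difference = 8.321 − 7.000 = 1.321.
Mean > mode: the posterior has a right tail.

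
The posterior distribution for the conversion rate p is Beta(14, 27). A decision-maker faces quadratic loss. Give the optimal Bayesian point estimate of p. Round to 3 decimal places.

0.341

Mode = (14−1)/(14+27−2) = 13/39 = 0.333.
Mean = 14/(14+27) = 14/41 = 0.341.
Quadratic loss ⇒ the optimal estimator is the posterior mean.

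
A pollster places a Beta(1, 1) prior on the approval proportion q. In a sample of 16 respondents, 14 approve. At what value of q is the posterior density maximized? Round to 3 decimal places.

Posterior: Beta(1+14, 1+2) = Beta(15, 3).
Mode = (15−1)/(15+3−2) = 14/16 = 0.875.
Mean = 15/(15+3) = 15/18 = 0.833.
This is the posterior mode — the MAP estimate.

0.875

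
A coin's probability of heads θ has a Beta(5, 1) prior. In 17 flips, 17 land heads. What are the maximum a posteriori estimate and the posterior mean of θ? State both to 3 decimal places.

Posterior: Beta(5+17, 1+0) = Beta(22, 1).
Since β = 1 ≤ 1 and α > 1, the Beta density is monotone increasing on [0,1]; the mode is at 1.
Mean = 22/(22+1) = 0.957.

θ_MAP = 1.000, E[θ|data] = 0.957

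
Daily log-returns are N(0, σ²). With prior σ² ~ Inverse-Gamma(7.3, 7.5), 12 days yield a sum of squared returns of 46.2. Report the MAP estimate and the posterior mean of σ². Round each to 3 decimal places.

MAP = 2.140, posterior mean = 2.488

Posterior: Inverse-Gamma(shape = 7.3+12/2 = 13.3, scale = 7.5+46.2/2 = 30.6).
Mode = β/(α+1) = 30.6/14.3 = 2.140.
Mean = β/(α−1) = 30.6/12.3 = 2.488.
Mean > mode: the posterior has a right tail.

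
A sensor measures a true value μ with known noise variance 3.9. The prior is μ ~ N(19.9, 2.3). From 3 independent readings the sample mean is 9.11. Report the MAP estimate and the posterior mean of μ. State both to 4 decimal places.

MAP = 13.0064, posterior mean = 13.0064

Posterior for μ is Normal. Precision-weighted mean: (1/2.3·19.9 + 3/3.9·9.11) / (1/2.3 + 3/3.9) = 13.0064.
A Normal posterior is symmetric, so mode = mean.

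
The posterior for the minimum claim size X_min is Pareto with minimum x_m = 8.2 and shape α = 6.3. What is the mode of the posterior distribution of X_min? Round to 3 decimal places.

8.200

The Pareto density is strictly decreasing on [x_m, ∞), so the mode is x_m = 8.200.
Mean = α·x_m/(α−1) = 6.3·8.2/5.3 = 9.747.
This is the posterior mode — the MAP estimate.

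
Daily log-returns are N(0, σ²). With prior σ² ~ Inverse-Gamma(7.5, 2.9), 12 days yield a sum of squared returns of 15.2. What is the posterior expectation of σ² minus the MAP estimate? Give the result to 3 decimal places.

Posterior: Inverse-Gamma(shape = 7.5+12/2 = 13.5, scale = 2.9+15.2/2 = 10.5).
Mode = β/(α+1) = 10.5/14.5 = 0.724.
Mean = β/(α−1) = 10.5/12.5 = 0.840.
Difference = 0.840 − 0.724 = 0.116.
The mean is pulled above the mode by the posterior's right skew.

0.116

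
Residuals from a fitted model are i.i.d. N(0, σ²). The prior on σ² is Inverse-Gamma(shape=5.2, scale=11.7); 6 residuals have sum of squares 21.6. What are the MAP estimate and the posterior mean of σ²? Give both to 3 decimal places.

Posterior: Inverse-Gamma(shape = 5.2+6/2 = 8.2, scale = 11.7+21.6/2 = 22.5).
Mode = β/(α+1) = 22.5/9.2 = 2.446.
Mean = β/(α−1) = 22.5/7.2 = 3.125.
The mean is pulled above the mode by the posterior's right skew.

MAP = 2.446, posterior mean = 3.125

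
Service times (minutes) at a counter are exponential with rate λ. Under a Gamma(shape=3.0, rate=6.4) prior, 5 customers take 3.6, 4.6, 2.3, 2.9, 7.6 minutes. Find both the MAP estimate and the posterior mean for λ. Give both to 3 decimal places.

MAP estimate = 0.255, posterior mean = 0.292

Σ times = 21.0. Posterior: Gamma(shape = 3.0+5 = 8.0, rate = 6.4+21.0 = 27.4).
Mode = (α−1)/β = 7.0/27.4 = 0.255.
Mean = α/β = 8.0/27.4 = 0.292.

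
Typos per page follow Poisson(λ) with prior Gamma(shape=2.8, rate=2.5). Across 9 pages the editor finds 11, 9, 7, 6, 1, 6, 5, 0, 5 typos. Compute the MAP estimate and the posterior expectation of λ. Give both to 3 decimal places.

Σ counts = 50. Posterior: Gamma(shape = 2.8+50 = 52.8, rate = 2.5+9 = 11.5).
Mode = (α−1)/β = 51.8/11.5 = 4.504.
Mean = α/β = 52.8/11.5 = 4.591.

MAP = 4.504; posterior mean = 4.591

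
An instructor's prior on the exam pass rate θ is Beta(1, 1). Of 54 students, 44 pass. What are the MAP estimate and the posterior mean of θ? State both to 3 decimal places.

MAP: 0.815. Posterior mean: 0.804.

Posterior: Beta(1+44, 1+10) = Beta(45, 11).
Mode = (45−1)/(45+11−2) = 44/54 = 0.815.
With a flat prior the MAP equals the MLE, 44/54.
Mean = 45/(45+11) = 45/56 = 0.804.
Left-skewed posterior ⇒ mean < mode.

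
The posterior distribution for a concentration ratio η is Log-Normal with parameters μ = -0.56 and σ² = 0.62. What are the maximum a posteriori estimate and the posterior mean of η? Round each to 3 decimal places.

MAP = 0.307, posterior mean = 0.779

Mode = exp(μ − σ²) = exp(-1.18) = 0.307.
Mean = exp(μ + σ²/2) = exp(-0.250) = 0.779.
Right-skewed posterior ⇒ mode < mean.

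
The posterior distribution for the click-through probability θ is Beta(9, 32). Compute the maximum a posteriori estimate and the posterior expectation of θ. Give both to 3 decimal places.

Mode = (9−1)/(9+32−2) = 8/39 = 0.205.
Mean = 9/(9+32) = 9/41 = 0.220.
The posterior is right-skewed, so the mean exceeds the mode.

MAP = 0.205, posterior mean = 0.220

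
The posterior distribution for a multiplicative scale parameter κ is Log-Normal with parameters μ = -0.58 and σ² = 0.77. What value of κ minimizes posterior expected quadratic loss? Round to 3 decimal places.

Mode = exp(μ − σ²) = exp(-1.35) = 0.259.
Mean = exp(μ + σ²/2) = exp(-0.195) = 0.823.
Quadratic loss ⇒ the optimal estimator is the posterior mean.

0.823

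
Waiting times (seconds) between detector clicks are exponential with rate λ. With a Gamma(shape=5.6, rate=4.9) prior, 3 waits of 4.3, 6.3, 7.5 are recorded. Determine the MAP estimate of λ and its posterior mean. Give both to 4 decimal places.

λ_MAP = 0.3304, E[λ|data] = 0.3739

Σ times = 18.1. Posterior: Gamma(shape = 5.6+3 = 8.6, rate = 4.9+18.1 = 23.0).
Mode = (α−1)/β = 7.6/23.0 = 0.3304.
Mean = α/β = 8.6/23.0 = 0.3739.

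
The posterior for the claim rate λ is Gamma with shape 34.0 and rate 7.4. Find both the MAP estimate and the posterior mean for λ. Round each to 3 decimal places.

λ_MAP = 4.459, E[λ|data] = 4.595

Mode = (α−1)/β = 33.0/7.4 = 4.459.
Mean = α/β = 34.0/7.4 = 4.595.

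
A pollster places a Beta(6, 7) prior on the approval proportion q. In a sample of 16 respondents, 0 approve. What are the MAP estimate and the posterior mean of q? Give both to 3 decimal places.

MAP = 0.185, posterior mean = 0.207

Posterior: Beta(6+0, 7+16) = Beta(6, 23).
Mode = (6−1)/(6+23−2) = 5/27 = 0.185.
Mean = 6/(6+23) = 6/29 = 0.207.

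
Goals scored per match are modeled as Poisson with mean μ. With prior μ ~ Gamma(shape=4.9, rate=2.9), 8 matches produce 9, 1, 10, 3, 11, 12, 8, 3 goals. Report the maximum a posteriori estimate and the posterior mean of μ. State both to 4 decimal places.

MAP = 5.5872, posterior mean = 5.6789

Σ counts = 57. Posterior: Gamma(shape = 4.9+57 = 61.9, rate = 2.9+8 = 10.9).
Mode = (α−1)/β = 60.9/10.9 = 5.5872.
Mean = α/β = 61.9/10.9 = 5.6789.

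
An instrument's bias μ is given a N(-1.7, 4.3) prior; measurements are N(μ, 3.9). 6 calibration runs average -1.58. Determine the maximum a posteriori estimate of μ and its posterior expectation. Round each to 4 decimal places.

Posterior for μ is Normal. Precision-weighted mean: (1/4.3·-1.7 + 6/3.9·-1.58) / (1/4.3 + 6/3.9) = -1.5958.
A Normal posterior is symmetric, so mode = mean.

MAP = -1.5958; posterior mean = -1.5958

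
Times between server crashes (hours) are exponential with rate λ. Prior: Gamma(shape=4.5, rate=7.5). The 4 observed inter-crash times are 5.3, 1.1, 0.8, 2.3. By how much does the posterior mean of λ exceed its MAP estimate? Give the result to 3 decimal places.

Σ times = 9.5. Posterior: Gamma(shape = 4.5+4 = 8.5, rate = 7.5+9.5 = 17.0).
Mode = (α−1)/β = 7.5/17.0 = 0.441.
Mean = α/β = 8.5/17.0 = 0.500.
Difference = 0.500 − 0.441 = 0.059.

0.059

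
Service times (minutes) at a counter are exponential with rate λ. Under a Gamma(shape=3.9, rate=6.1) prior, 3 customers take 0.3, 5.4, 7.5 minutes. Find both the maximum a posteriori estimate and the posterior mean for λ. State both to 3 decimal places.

Σ times = 13.2. Posterior: Gamma(shape = 3.9+3 = 6.9, rate = 6.1+13.2 = 19.3).
Mode = (α−1)/β = 5.9/19.3 = 0.306.
Mean = α/β = 6.9/19.3 = 0.358.

MAP = 0.306, posterior mean = 0.358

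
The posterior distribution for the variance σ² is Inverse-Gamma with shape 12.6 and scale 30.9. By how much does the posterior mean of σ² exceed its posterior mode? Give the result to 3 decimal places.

0.392

Mode = β/(α+1) = 30.9/13.6 = 2.272.
Mean = β/(α−1) = 30.9/11.6 = 2.664.
Difference = 2.664 − 2.272 = 0.392.
Mean > mode: the posterior has a right tail.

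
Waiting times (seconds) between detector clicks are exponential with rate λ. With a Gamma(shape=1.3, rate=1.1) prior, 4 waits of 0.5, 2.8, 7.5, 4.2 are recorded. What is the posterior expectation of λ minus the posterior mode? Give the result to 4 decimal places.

0.0621

Σ times = 15.0. Posterior: Gamma(shape = 1.3+4 = 5.3, rate = 1.1+15.0 = 16.1).
Mode = (α−1)/β = 4.3/16.1 = 0.2671.
Mean = α/β = 5.3/16.1 = 0.3292.
Difference = 0.3292 − 0.2671 = 0.0621.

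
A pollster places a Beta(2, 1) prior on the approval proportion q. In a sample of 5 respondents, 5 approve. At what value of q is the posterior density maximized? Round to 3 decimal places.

Posterior: Beta(2+5, 1+0) = Beta(7, 1).
Since β = 1 ≤ 1 and α > 1, the Beta density is monotone increasing on [0,1]; the mode is at 1.
Mean = 7/(7+1) = 0.875.
This is the posterior mode — the MAP estimate.

1.000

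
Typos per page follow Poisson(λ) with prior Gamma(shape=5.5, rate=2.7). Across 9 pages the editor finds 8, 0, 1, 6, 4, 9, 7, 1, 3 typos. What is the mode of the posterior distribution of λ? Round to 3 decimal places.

Σ counts = 39. Posterior: Gamma(shape = 5.5+39 = 44.5, rate = 2.7+9 = 11.7).
Mode = (α−1)/β = 43.5/11.7 = 3.718.
Mean = α/β = 44.5/11.7 = 3.803.
This is the posterior mode — the MAP estimate.

3.718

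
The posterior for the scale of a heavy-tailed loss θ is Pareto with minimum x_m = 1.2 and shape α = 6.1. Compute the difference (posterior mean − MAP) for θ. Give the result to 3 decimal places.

0.235

The Pareto density is strictly decreasing on [x_m, ∞), so the mode is x_m = 1.200.
Mean = α·x_m/(α−1) = 6.1·1.2/5.1 = 1.435.
Difference = 1.435 − 1.200 = 0.235.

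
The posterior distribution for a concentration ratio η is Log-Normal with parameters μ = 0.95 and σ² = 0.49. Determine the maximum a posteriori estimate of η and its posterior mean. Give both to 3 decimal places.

MAP: 1.584. Posterior mean: 3.304.

Mode = exp(μ − σ²) = exp(0.46) = 1.584.
Mean = exp(μ + σ²/2) = exp(1.195) = 3.304.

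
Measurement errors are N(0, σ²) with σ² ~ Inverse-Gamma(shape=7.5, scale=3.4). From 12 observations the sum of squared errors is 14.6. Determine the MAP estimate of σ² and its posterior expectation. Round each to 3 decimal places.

Posterior: Inverse-Gamma(shape = 7.5+12/2 = 13.5, scale = 3.4+14.6/2 = 10.7).
Mode = β/(α+1) = 10.7/14.5 = 0.738.
Mean = β/(α−1) = 10.7/12.5 = 0.856.

MAP: 0.738. Posterior mean: 0.856.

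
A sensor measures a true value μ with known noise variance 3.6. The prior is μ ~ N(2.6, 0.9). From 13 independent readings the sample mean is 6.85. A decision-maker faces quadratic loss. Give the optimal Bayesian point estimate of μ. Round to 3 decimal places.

Posterior for μ is Normal. Precision-weighted mean: (1/0.9·2.6 + 13/3.6·6.85) / (1/0.9 + 13/3.6) = 5.850.
A Normal posterior is symmetric, so mode = mean.
Quadratic loss ⇒ the optimal estimator is the posterior mean.

5.850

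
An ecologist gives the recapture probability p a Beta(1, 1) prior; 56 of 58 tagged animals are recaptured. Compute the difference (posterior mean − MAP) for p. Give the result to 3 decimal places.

Posterior: Beta(1+56, 1+2) = Beta(57, 3).
Mode = (57−1)/(57+3−2) = 56/58 = 0.966.
Mean = 57/(57+3) = 57/60 = 0.950.
Difference = 0.950 − 0.966 = -0.016.
The mean is pulled below the mode by the posterior's left skew.

-0.016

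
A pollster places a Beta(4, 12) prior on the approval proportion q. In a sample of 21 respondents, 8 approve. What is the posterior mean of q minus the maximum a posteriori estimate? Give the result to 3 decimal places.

Posterior: Beta(4+8, 12+13) = Beta(12, 25).
Mode = (12−1)/(12+25−2) = 11/35 = 0.314.
Mean = 12/(12+25) = 12/37 = 0.324.
Difference = 0.324 − 0.314 = 0.010.
The mean is pulled above the mode by the posterior's right skew.

0.010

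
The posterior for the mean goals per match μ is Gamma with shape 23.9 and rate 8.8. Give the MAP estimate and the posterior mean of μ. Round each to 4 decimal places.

Mode = (α−1)/β = 22.9/8.8 = 2.6023.
Mean = α/β = 23.9/8.8 = 2.7159.
Mean > mode: the posterior has a right tail.

MAP = 2.6023, posterior mean = 2.7159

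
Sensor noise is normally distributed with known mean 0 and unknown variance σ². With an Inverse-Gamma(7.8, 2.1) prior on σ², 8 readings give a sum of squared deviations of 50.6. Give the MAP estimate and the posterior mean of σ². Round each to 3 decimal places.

MAP estimate = 2.141, posterior mean = 2.537

Posterior: Inverse-Gamma(shape = 7.8+8/2 = 11.8, scale = 2.1+50.6/2 = 27.4).
Mode = β/(α+1) = 27.4/12.8 = 2.141.
Mean = β/(α−1) = 27.4/10.8 = 2.537.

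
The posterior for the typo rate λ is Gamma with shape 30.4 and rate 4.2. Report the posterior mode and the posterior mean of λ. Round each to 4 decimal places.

λ_MAP = 7.0000, E[λ|data] = 7.2381

Mode = (α−1)/β = 29.4/4.2 = 7.0000.
Mean = α/β = 30.4/4.2 = 7.2381.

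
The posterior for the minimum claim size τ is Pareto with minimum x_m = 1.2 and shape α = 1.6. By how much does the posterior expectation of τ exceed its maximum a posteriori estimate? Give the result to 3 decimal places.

2.000

The Pareto density is strictly decreasing on [x_m, ∞), so the mode is x_m = 1.200.
Mean = α·x_m/(α−1) = 1.6·1.2/0.6 = 3.200.
Difference = 3.200 − 1.200 = 2.000.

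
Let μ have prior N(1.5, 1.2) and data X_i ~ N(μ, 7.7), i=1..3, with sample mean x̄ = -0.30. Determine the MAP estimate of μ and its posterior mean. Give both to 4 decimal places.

μ_MAP = 0.9265, E[μ|data] = 0.9265

Posterior for μ is Normal. Precision-weighted mean: (1/1.2·1.5 + 3/7.7·-0.30) / (1/1.2 + 3/7.7) = 0.9265.
A Normal posterior is symmetric, so mode = mean.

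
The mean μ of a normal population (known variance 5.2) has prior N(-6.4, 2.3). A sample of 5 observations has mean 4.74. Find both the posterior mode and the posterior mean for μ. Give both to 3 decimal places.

Posterior for μ is Normal. Precision-weighted mean: (1/2.3·-6.4 + 5/5.2·4.74) / (1/2.3 + 5/5.2) = 1.271.
A Normal posterior is symmetric, so mode = mean.

MAP = 1.271; posterior mean = 1.271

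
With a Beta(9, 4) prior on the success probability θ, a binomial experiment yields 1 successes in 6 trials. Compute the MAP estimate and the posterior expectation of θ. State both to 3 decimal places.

Posterior: Beta(9+1, 4+5) = Beta(10, 9).
Mode = (10−1)/(10+9−2) = 9/17 = 0.529.
Mean = 10/(10+9) = 10/19 = 0.526.

MAP: 0.529. Posterior mean: 0.526.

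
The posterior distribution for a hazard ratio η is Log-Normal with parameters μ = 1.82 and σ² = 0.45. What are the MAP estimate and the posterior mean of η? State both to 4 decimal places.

Mode = exp(μ − σ²) = exp(1.37) = 3.9354.
Mean = exp(μ + σ²/2) = exp(2.045) = 7.7292.

MAP: 3.9354. Posterior mean: 7.7292.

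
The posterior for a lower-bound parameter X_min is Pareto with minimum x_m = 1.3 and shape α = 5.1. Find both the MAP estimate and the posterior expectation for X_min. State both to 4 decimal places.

MAP estimate = 1.3000, posterior expectation = 1.6171

The Pareto density is strictly decreasing on [x_m, ∞), so the mode is x_m = 1.3000.
Mean = α·x_m/(α−1) = 5.1·1.3/4.1 = 1.6171.
The mean is pulled above the mode by the posterior's right skew.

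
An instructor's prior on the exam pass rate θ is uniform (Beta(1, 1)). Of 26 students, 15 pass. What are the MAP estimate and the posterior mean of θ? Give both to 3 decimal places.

MAP estimate = 0.577, posterior mean = 0.571

Posterior: Beta(1+15, 1+11) = Beta(16, 12).
Mode = (16−1)/(16+12−2) = 15/26 = 0.577.
With a flat prior the MAP equals the MLE, 15/26.
Mean = 16/(16+12) = 16/28 = 0.571.
The posterior is left-skewed, so the mode exceeds the mean.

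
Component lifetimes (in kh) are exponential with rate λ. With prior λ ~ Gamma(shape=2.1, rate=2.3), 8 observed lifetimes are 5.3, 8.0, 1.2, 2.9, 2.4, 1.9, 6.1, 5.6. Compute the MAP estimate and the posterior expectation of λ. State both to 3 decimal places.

MAP = 0.255; posterior mean = 0.283

Σ times = 33.4. Posterior: Gamma(shape = 2.1+8 = 10.1, rate = 2.3+33.4 = 35.7).
Mode = (α−1)/β = 9.1/35.7 = 0.255.
Mean = α/β = 10.1/35.7 = 0.283.
The posterior is right-skewed, so the mean exceeds the mode.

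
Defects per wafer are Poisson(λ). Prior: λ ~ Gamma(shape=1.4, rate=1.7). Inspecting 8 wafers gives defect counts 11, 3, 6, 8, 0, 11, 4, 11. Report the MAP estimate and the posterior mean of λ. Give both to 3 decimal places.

Σ counts = 54. Posterior: Gamma(shape = 1.4+54 = 55.4, rate = 1.7+8 = 9.7).
Mode = (α−1)/β = 54.4/9.7 = 5.608.
Mean = α/β = 55.4/9.7 = 5.711.

λ_MAP = 5.608, E[λ|data] = 5.711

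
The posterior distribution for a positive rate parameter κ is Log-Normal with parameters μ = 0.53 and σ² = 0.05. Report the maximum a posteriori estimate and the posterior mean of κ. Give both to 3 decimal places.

Mode = exp(μ − σ²) = exp(0.48) = 1.616.
Mean = exp(μ + σ²/2) = exp(0.555) = 1.742.
The mean is pulled above the mode by the posterior's right skew.

κ_MAP = 1.616, E[κ|data] = 1.742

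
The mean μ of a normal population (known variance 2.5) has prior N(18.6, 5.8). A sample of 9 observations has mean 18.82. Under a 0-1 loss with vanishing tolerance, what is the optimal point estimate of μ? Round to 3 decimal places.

Posterior for μ is Normal. Precision-weighted mean: (1/5.8·18.6 + 9/2.5·18.82) / (1/5.8 + 9/2.5) = 18.810.
A Normal posterior is symmetric, so mode = mean.
This is the posterior mode — the MAP estimate.

18.810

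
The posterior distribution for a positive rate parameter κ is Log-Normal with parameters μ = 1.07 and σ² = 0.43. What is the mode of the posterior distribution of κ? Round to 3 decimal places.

1.896

Mode = exp(μ − σ²) = exp(0.64) = 1.896.
Mean = exp(μ + σ²/2) = exp(1.285) = 3.615.
This is the posterior mode — the MAP estimate.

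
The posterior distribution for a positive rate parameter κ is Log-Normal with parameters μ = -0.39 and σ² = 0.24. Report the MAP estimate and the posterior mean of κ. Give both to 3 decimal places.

MAP estimate = 0.533, posterior mean = 0.763

Mode = exp(μ − σ²) = exp(-0.63) = 0.533.
Mean = exp(μ + σ²/2) = exp(-0.270) = 0.763.
Right-skewed posterior ⇒ mode < mean.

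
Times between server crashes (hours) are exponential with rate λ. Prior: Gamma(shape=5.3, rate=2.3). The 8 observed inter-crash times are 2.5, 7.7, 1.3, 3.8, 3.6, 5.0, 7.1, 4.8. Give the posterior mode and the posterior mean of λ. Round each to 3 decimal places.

λ_MAP = 0.323, E[λ|data] = 0.349

Σ times = 35.8. Posterior: Gamma(shape = 5.3+8 = 13.3, rate = 2.3+35.8 = 38.1).
Mode = (α−1)/β = 12.3/38.1 = 0.323.
Mean = α/β = 13.3/38.1 = 0.349.
Mean > mode: the posterior has a right tail.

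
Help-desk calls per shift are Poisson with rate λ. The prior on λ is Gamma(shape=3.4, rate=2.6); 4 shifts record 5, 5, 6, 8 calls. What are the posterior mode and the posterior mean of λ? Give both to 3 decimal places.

Σ counts = 24. Posterior: Gamma(shape = 3.4+24 = 27.4, rate = 2.6+4 = 6.6).
Mode = (α−1)/β = 26.4/6.6 = 4.000.
Mean = α/β = 27.4/6.6 = 4.152.

λ_MAP = 4.000, E[λ|data] = 4.152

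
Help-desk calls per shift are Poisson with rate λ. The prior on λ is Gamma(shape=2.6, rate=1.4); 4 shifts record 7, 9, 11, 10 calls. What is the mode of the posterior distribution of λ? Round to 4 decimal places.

Σ counts = 37. Posterior: Gamma(shape = 2.6+37 = 39.6, rate = 1.4+4 = 5.4).
Mode = (α−1)/β = 38.6/5.4 = 7.1481.
Mean = α/β = 39.6/5.4 = 7.3333.
This is the posterior mode — the MAP estimate.

7.1481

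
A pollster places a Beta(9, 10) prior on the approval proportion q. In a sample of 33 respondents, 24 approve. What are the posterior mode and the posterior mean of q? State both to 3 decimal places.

MAP = 0.640; posterior mean = 0.635

Posterior: Beta(9+24, 10+9) = Beta(33, 19).
Mode = (33−1)/(33+19−2) = 32/50 = 0.640.
Mean = 33/(33+19) = 33/52 = 0.635.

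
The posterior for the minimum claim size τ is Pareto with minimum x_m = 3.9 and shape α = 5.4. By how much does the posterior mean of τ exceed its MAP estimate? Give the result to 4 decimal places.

0.8864

The Pareto density is strictly decreasing on [x_m, ∞), so the mode is x_m = 3.9000.
Mean = α·x_m/(α−1) = 5.4·3.9/4.4 = 4.7864.
Difference = 4.7864 − 3.9000 = 0.8864.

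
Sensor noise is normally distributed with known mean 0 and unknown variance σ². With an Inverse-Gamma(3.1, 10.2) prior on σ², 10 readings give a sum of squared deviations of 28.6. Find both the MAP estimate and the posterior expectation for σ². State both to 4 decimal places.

Posterior: Inverse-Gamma(shape = 3.1+10/2 = 8.1, scale = 10.2+28.6/2 = 24.5).
Mode = β/(α+1) = 24.5/9.1 = 2.6923.
Mean = β/(α−1) = 24.5/7.1 = 3.4507.
The posterior is right-skewed, so the mean exceeds the mode.

MAP = 2.6923; posterior mean = 3.4507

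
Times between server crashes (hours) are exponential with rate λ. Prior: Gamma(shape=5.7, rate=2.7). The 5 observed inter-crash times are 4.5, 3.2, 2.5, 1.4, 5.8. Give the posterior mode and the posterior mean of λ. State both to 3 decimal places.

λ_MAP = 0.483, E[λ|data] = 0.532

Σ times = 17.4. Posterior: Gamma(shape = 5.7+5 = 10.7, rate = 2.7+17.4 = 20.1).
Mode = (α−1)/β = 9.7/20.1 = 0.483.
Mean = α/β = 10.7/20.1 = 0.532.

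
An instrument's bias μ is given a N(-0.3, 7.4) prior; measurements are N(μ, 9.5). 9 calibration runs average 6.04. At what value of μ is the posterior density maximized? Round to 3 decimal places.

Posterior for μ is Normal. Precision-weighted mean: (1/7.4·-0.3 + 9/9.5·6.04) / (1/7.4 + 9/9.5) = 5.249.
A Normal posterior is symmetric, so mode = mean.
This is the posterior mode — the MAP estimate.

5.249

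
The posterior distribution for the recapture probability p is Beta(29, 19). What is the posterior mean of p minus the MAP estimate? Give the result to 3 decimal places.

Mode = (29−1)/(29+19−2) = 28/46 = 0.609.
Mean = 29/(29+19) = 29/48 = 0.604.
Difference = 0.604 − 0.609 = -0.005.

-0.005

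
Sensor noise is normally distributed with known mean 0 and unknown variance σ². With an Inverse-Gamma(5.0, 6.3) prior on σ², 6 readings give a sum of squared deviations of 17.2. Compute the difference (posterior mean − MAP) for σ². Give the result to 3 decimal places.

0.473

Posterior: Inverse-Gamma(shape = 5.0+6/2 = 8.0, scale = 6.3+17.2/2 = 14.9).
Mode = β/(α+1) = 14.9/9.0 = 1.656.
Mean = β/(α−1) = 14.9/7.0 = 2.129.
Difference = 2.129 − 1.656 = 0.473.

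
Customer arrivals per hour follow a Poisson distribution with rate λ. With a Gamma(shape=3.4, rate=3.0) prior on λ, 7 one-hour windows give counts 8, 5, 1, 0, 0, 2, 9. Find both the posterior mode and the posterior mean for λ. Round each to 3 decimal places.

Σ counts = 25. Posterior: Gamma(shape = 3.4+25 = 28.4, rate = 3.0+7 = 10.0).
Mode = (α−1)/β = 27.4/10.0 = 2.740.
Mean = α/β = 28.4/10.0 = 2.840.

posterior mode = 2.740, posterior mean = 2.840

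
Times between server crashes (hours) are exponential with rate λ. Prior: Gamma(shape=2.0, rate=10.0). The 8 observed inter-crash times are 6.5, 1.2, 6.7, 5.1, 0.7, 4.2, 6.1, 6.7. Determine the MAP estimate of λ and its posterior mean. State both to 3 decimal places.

Σ times = 37.2. Posterior: Gamma(shape = 2.0+8 = 10.0, rate = 10.0+37.2 = 47.2).
Mode = (α−1)/β = 9.0/47.2 = 0.191.
Mean = α/β = 10.0/47.2 = 0.212.
The posterior is right-skewed, so the mean exceeds the mode.

MAP = 0.191, posterior mean = 0.212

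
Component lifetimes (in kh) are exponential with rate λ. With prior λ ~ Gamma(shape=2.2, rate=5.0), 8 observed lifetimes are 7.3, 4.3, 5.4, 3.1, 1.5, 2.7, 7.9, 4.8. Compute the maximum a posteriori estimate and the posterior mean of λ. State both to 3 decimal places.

Σ times = 37.0. Posterior: Gamma(shape = 2.2+8 = 10.2, rate = 5.0+37.0 = 42.0).
Mode = (α−1)/β = 9.2/42.0 = 0.219.
Mean = α/β = 10.2/42.0 = 0.243.
The mean is pulled above the mode by the posterior's right skew.

MAP: 0.219. Posterior mean: 0.243.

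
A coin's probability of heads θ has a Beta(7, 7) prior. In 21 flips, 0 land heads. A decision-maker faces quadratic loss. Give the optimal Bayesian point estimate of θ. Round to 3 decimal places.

0.200

Posterior: Beta(7+0, 7+21) = Beta(7, 28).
Mode = (7−1)/(7+28−2) = 6/33 = 0.182.
Mean = 7/(7+28) = 7/35 = 0.200.
Quadratic loss ⇒ the optimal estimator is the posterior mean.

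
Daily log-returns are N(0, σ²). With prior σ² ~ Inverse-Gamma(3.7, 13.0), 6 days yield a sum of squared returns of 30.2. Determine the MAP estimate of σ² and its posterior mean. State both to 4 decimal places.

Posterior: Inverse-Gamma(shape = 3.7+6/2 = 6.7, scale = 13.0+30.2/2 = 28.1).
Mode = β/(α+1) = 28.1/7.7 = 3.6494.
Mean = β/(α−1) = 28.1/5.7 = 4.9298.

MAP = 3.6494; posterior mean = 4.9298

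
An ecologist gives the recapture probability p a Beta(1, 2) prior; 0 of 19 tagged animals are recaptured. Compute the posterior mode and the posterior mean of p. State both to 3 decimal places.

MAP = 0.000, posterior mean = 0.045

Posterior: Beta(1+0, 2+19) = Beta(1, 21).
Since α = 1 ≤ 1 and β > 1, the Beta density is monotone decreasing on [0,1]; the mode is at 0.
Mean = 1/(1+21) = 0.045.
Mean > mode: the posterior has a right tail.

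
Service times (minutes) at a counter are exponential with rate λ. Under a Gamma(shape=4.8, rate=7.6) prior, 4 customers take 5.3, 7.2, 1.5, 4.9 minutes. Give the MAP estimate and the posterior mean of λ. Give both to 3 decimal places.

MAP = 0.294; posterior mean = 0.332

Σ times = 18.9. Posterior: Gamma(shape = 4.8+4 = 8.8, rate = 7.6+18.9 = 26.5).
Mode = (α−1)/β = 7.8/26.5 = 0.294.
Mean = α/β = 8.8/26.5 = 0.332.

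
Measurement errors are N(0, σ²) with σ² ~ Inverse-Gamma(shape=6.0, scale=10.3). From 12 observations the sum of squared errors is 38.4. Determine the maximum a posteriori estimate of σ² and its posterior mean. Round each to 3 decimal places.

σ²_MAP = 2.269, E[σ²|data] = 2.682

Posterior: Inverse-Gamma(shape = 6.0+12/2 = 12.0, scale = 10.3+38.4/2 = 29.5).
Mode = β/(α+1) = 29.5/13.0 = 2.269.
Mean = β/(α−1) = 29.5/11.0 = 2.682.
The mean is pulled above the mode by the posterior's right skew.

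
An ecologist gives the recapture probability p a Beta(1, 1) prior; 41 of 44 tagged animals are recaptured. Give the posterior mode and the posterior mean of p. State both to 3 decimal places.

p_MAP = 0.932, E[p|data] = 0.913

Posterior: Beta(1+41, 1+3) = Beta(42, 4).
Mode = (42−1)/(42+4−2) = 41/44 = 0.932.
With a flat prior the MAP equals the MLE, 41/44.
Mean = 42/(42+4) = 42/46 = 0.913.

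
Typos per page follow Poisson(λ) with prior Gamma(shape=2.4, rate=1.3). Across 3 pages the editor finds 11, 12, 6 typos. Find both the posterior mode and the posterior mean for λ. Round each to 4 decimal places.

MAP = 7.0698; posterior mean = 7.3023

Σ counts = 29. Posterior: Gamma(shape = 2.4+29 = 31.4, rate = 1.3+3 = 4.3).
Mode = (α−1)/β = 30.4/4.3 = 7.0698.
Mean = α/β = 31.4/4.3 = 7.3023.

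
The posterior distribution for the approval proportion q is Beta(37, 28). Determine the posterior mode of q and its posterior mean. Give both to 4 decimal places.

Mode = (37−1)/(37+28−2) = 36/63 = 0.5714.
Mean = 37/(37+28) = 37/65 = 0.5692.
The posterior is left-skewed, so the mode exceeds the mean.

MAP: 0.5714. Posterior mean: 0.5692.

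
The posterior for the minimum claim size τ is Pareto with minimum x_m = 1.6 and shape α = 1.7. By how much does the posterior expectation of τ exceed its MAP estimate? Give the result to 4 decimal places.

The Pareto density is strictly decreasing on [x_m, ∞), so the mode is x_m = 1.6000.
Mean = α·x_m/(α−1) = 1.7·1.6/0.7 = 3.8857.
Difference = 3.8857 − 1.6000 = 2.2857.

2.2857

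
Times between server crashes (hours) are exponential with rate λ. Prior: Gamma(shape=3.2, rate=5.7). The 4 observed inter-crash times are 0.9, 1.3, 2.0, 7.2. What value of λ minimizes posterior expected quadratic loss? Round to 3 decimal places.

0.421

Σ times = 11.4. Posterior: Gamma(shape = 3.2+4 = 7.2, rate = 5.7+11.4 = 17.1).
Mode = (α−1)/β = 6.2/17.1 = 0.363.
Mean = α/β = 7.2/17.1 = 0.421.
Quadratic loss ⇒ the optimal estimator is the posterior mean.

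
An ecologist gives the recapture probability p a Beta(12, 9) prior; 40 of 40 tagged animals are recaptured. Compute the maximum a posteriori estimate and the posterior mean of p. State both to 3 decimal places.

Posterior: Beta(12+40, 9+0) = Beta(52, 9).
Mode = (52−1)/(52+9−2) = 51/59 = 0.864.
Mean = 52/(52+9) = 52/61 = 0.852.

MAP = 0.864; posterior mean = 0.852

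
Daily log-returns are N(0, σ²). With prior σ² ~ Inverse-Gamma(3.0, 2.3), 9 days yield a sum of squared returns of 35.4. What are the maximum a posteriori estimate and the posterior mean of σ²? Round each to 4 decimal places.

Posterior: Inverse-Gamma(shape = 3.0+9/2 = 7.5, scale = 2.3+35.4/2 = 20.0).
Mode = β/(α+1) = 20.0/8.5 = 2.3529.
Mean = β/(α−1) = 20.0/6.5 = 3.0769.

MAP: 2.3529. Posterior mean: 3.0769.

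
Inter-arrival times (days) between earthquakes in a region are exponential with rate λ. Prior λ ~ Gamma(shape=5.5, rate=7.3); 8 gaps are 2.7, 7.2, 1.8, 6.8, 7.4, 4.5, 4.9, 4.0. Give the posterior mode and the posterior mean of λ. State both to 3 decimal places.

MAP = 0.268, posterior mean = 0.290

Σ times = 39.3. Posterior: Gamma(shape = 5.5+8 = 13.5, rate = 7.3+39.3 = 46.6).
Mode = (α−1)/β = 12.5/46.6 = 0.268.
Mean = α/β = 13.5/46.6 = 0.290.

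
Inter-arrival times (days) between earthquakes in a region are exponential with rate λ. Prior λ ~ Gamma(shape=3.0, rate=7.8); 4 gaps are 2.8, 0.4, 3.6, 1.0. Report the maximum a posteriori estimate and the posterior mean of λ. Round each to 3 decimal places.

MAP = 0.385, posterior mean = 0.449

Σ times = 7.8. Posterior: Gamma(shape = 3.0+4 = 7.0, rate = 7.8+7.8 = 15.6).
Mode = (α−1)/β = 6.0/15.6 = 0.385.
Mean = α/β = 7.0/15.6 = 0.449.
Right-skewed posterior ⇒ mode < mean.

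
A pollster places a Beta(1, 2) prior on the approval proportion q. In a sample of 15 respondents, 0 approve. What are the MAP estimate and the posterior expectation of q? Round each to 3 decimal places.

q_MAP = 0.000, E[q|data] = 0.056

Posterior: Beta(1+0, 2+15) = Beta(1, 17).
Since α = 1 ≤ 1 and β > 1, the Beta density is monotone decreasing on [0,1]; the mode is at 0.
Mean = 1/(1+17) = 0.056.
Right-skewed posterior ⇒ mode < mean.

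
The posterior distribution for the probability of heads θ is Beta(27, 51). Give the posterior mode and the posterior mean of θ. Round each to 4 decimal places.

Mode = (27−1)/(27+51−2) = 26/76 = 0.3421.
Mean = 27/(27+51) = 27/78 = 0.3462.
The mean is pulled above the mode by the posterior's right skew.

posterior mode = 0.3421, posterior mean = 0.3462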